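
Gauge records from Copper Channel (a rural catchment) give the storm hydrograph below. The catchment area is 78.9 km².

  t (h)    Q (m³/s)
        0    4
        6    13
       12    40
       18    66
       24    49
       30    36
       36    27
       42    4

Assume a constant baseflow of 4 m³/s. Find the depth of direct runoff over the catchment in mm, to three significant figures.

d ≈ 56.7 mm

Direct runoff: 0.0, 9.0, 36.0, 62.0, 45.0, 32.0, 23.0, 0.0 m³/s; ΣQ_DR = 207.0 m³/s.
V = ΣQ_DR · Δt = 207.0 × 21600 s = 4.471 × 10^6 m³.
Over A = 78.9 km², depth = V / A = 56.7 mm.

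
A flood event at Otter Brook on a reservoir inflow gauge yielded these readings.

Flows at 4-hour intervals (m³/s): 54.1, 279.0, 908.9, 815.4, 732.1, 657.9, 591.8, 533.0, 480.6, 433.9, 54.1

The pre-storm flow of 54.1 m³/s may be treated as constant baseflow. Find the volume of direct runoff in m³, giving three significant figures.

V ≈ 7.12 × 10^7 m³

Direct-runoff ordinates (Q − Q_b): 0.0, 224.9, 854.8, 761.3, 678.0, 603.8, 537.7, 478.9, 426.5, 379.8, 0.0 m³/s.
ΣQ_DR = 4946 m³/s.
With Δt = 4 h = 14400 s, V = ΣQ_DR · Δt = 4946 × 14400 = 7.12 × 10^7 m³.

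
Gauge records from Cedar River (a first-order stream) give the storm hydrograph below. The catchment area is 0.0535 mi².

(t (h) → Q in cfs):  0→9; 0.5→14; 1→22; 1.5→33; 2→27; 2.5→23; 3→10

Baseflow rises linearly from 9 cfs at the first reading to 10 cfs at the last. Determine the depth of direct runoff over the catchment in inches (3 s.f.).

Direct runoff: 0.00, 4.83, 12.67, 23.50, 17.33, 13.17, 0.00 cfs; ΣQ_DR = 71.50 cfs.
V = ΣQ_DR · Δt = 71.50 × 1800 s = 1.287 × 10^5 ft³.
Over A = 0.0535 mi², depth = V / A = 1.04 in.

d ≈ 1.04 in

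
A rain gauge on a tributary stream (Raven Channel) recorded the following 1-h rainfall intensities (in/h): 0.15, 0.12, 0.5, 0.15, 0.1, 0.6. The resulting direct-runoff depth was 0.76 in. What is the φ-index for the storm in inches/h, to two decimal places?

Only the 2 blocks with intensity above φ contribute runoff: 0.5, 0.6 in/h.
Σ(I−φ)·Δt = d  ⇒  (0.5+0.6 − 2φ)·1 = 0.76
φ = (1.100 − 0.76/1) / 2 = 0.17 in/h.

φ ≈ 0.17 in/h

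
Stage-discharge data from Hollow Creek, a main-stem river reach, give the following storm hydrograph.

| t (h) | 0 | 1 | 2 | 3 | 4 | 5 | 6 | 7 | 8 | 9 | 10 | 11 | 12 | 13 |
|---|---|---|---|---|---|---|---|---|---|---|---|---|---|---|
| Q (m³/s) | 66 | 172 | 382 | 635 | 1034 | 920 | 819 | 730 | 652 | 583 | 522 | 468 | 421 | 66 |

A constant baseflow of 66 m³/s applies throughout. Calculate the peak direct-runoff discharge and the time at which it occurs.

Q_p = 968.0 m³/s at t = 4 h

Subtracting baseflow gives direct-runoff ordinates: 0.0, 106.0, 316.0, 569.0, 968.0, 854.0, 753.0, 664.0, 586.0, 517.0, 456.0, 402.0, 355.0, 0.0 m³/s.
The maximum is 968.0 m³/s, occurring at the reading for t = 4 h.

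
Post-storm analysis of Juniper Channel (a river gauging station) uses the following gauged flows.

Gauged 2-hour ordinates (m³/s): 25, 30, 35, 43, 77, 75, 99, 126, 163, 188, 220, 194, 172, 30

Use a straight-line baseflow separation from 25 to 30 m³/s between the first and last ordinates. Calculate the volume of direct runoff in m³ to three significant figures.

V ≈ 7.86 × 10^6 m³

Direct-runoff ordinates (Q − Q_b): 0.00, 4.62, 9.23, 16.85, 50.46, 48.08, 71.69, 98.31, 134.92, 159.54, 191.15, 164.77, 142.38, 0.00 m³/s.
ΣQ_DR = 1092 m³/s.
With Δt = 2 h = 7200 s, V = ΣQ_DR · Δt = 1092 × 7200 = 7.86 × 10^6 m³.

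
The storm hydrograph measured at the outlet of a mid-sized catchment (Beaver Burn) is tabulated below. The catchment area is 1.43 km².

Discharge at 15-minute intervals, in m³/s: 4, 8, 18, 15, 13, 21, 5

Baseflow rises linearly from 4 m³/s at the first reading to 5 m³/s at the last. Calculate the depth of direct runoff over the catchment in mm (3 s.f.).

Direct runoff: 0.00, 3.83, 13.67, 10.50, 8.33, 16.17, 0.00 m³/s; ΣQ_DR = 52.50 m³/s.
V = ΣQ_DR · Δt = 52.50 × 900 s = 47250 m³.
Over A = 1.43 km², depth = V / A = 33.0 mm.

d ≈ 33.0 mm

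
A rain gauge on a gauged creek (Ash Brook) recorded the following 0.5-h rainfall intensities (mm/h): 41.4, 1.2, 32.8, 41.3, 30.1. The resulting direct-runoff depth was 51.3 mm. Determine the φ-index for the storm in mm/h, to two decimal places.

Only the 4 blocks with intensity above φ contribute runoff: 41.4, 32.8, 41.3, 30.1 mm/h.
Σ(I−φ)·Δt = d  ⇒  (41.4+32.8+41.3+30.1 − 4φ)·0.5 = 51.3
φ = (145.6 − 51.3/0.5) / 4 = 10.75 mm/h.

φ ≈ 10.75 mm/h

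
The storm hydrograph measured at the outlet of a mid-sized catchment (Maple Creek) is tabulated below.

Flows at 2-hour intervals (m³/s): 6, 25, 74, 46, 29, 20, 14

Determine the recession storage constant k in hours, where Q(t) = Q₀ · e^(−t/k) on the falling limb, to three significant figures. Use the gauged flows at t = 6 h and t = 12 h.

k ≈ 5.04 h

On the falling limb, Q drops from 46 to 14 m³/s between t = 6 h and t = 12 h (Δt = 6 h).
k = −Δt / ln(Q₂/Q₁) = −6 / ln(14/46) = 5.04 h.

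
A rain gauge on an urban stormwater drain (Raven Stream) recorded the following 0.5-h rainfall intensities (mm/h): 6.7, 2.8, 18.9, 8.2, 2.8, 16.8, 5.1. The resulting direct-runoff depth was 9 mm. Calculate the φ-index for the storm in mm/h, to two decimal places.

Only the 2 blocks with intensity above φ contribute runoff: 18.9, 16.8 mm/h.
Σ(I−φ)·Δt = d  ⇒  (18.9+16.8 − 2φ)·0.5 = 9
φ = (35.70 − 9/0.5) / 2 = 8.85 mm/h.

φ ≈ 8.85 mm/h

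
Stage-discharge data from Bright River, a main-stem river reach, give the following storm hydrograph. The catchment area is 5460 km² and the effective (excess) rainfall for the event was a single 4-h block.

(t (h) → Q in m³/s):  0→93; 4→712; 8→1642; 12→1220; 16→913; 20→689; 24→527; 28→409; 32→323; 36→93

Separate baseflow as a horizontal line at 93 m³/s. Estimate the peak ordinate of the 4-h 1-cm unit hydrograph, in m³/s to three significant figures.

Direct runoff: 0.0, 619.0, 1549.0, 1127.0, 820.0, 596.0, 434.0, 316.0, 230.0, 0.0 m³/s; ΣQ_DR = 5691 m³/s, peak = 1549.0 m³/s.
Runoff depth d = ΣQ_DR·Δt / A = 5691 × 14400 / (5460 km²) = 15.01 mm.
The 1-cm UH is the DRH scaled by (10 mm)/d, so U_p = 1549.0 × 10/15.01 = 1030 m³/s.

U_p ≈ 1030 m³/s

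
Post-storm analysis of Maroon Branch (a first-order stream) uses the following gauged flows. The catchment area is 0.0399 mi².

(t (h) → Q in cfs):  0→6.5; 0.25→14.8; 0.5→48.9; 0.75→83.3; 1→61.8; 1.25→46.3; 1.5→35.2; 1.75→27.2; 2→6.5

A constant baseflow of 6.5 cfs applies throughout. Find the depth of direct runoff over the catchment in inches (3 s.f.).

d ≈ 2.64 in

Direct runoff: 0.0, 8.3, 42.4, 76.8, 55.3, 39.8, 28.7, 20.7, 0.0 cfs; ΣQ_DR = 272.0 cfs.
V = ΣQ_DR · Δt = 272.0 × 900 s = 2.448 × 10^5 ft³.
Over A = 0.0399 mi², depth = V / A = 2.64 in.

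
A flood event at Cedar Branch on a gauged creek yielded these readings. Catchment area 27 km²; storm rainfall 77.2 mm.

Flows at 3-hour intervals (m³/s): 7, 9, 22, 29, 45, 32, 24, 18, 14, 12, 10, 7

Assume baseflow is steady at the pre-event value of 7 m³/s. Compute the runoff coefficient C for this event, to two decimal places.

C ≈ 0.75

ΣQ_DR = 145.0 m³/s; V = ΣQ_DR·Δt = 1.566 × 10^6 m³.
Runoff depth d = V / A = 58.00 mm.
C = d / P = 58.00 / 77.2 = 0.75.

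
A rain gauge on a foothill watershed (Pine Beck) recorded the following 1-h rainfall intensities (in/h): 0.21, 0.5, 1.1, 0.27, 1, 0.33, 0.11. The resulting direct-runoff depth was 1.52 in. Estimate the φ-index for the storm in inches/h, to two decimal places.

φ ≈ 0.36 in/h

Only the 3 blocks with intensity above φ contribute runoff: 0.5, 1.1, 1 in/h.
Σ(I−φ)·Δt = d  ⇒  (0.5+1.1+1 − 3φ)·1 = 1.52
φ = (2.600 − 1.52/1) / 3 = 0.36 in/h.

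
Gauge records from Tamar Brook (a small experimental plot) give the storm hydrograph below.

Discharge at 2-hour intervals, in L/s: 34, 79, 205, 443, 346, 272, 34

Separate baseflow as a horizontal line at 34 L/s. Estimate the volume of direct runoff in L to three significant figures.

V ≈ 8.46 × 10^6 L

Direct-runoff ordinates (Q − Q_b): 0.0, 45.0, 171.0, 409.0, 312.0, 238.0, 0.0 L/s.
ΣQ_DR = 1175 L/s.
With Δt = 2 h = 7200 s, V = ΣQ_DR · Δt = 1175 × 7200 = 8.46 × 10^6 L.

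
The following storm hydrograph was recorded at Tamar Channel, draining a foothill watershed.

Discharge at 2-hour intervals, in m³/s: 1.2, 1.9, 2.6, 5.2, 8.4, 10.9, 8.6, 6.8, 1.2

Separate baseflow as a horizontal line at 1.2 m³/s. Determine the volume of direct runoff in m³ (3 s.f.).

Direct-runoff ordinates (Q − Q_b): 0.0, 0.7, 1.4, 4.0, 7.2, 9.7, 7.4, 5.6, 0.0 m³/s.
ΣQ_DR = 36.00 m³/s.
With Δt = 2 h = 7200 s, V = ΣQ_DR · Δt = 36.00 × 7200 = 2.59 × 10^5 m³.

V ≈ 2.59 × 10^5 m³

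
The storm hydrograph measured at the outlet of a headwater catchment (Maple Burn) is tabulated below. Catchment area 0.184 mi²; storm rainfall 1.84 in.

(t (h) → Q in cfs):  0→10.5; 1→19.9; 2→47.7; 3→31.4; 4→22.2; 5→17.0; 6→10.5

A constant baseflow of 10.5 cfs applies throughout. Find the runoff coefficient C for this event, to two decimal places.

ΣQ_DR = 85.70 cfs; V = ΣQ_DR·Δt = 3.085 × 10^5 ft³.
Runoff depth d = V / A = 0.7217 in.
C = d / P = 0.7217 / 1.84 = 0.39.

C ≈ 0.39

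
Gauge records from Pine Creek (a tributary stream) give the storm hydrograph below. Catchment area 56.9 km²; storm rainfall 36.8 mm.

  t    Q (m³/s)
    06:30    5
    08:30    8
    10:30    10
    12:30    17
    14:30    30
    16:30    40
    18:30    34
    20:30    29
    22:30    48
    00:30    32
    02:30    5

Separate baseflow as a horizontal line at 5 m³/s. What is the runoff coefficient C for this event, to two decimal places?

C ≈ 0.70

ΣQ_DR = 203.0 m³/s; V = ΣQ_DR·Δt = 1.462 × 10^6 m³.
Runoff depth d = V / A = 25.69 mm.
C = d / P = 25.69 / 36.8 = 0.70.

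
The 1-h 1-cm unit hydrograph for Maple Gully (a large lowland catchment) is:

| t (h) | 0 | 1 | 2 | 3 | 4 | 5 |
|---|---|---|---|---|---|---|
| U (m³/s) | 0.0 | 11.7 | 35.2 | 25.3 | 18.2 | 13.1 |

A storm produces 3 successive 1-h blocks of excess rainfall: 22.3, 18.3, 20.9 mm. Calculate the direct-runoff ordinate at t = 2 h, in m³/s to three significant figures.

By discrete convolution, Q_j = Σ (P_i / 10 mm) · U_{j−i}.
At t = 2 h (j=2): Q = (22.3/10)·35.2 + (18.3/10)·11.7 + (20.9/10)·0.0 = 99.9 m³/s.

Q ≈ 99.9 m³/s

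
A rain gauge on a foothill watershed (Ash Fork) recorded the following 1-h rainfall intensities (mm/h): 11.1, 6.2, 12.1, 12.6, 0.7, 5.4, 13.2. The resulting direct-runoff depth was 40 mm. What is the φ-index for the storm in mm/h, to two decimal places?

φ ≈ 3.43 mm/h

Only the 6 blocks with intensity above φ contribute runoff: 11.1, 6.2, 12.1, 12.6, 5.4, 13.2 mm/h.
Σ(I−φ)·Δt = d  ⇒  (11.1+6.2+12.1+12.6+5.4+13.2 − 6φ)·1 = 40
φ = (60.60 − 40/1) / 6 = 3.43 mm/h.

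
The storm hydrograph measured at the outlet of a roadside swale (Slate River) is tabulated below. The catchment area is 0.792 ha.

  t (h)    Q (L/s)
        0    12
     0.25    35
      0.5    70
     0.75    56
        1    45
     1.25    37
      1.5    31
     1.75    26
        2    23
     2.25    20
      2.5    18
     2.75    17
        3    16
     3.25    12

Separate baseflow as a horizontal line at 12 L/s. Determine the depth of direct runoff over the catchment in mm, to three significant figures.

d ≈ 28.4 mm

Direct runoff: 0.0, 23.0, 58.0, 44.0, 33.0, 25.0, 19.0, 14.0, 11.0, 8.0, 6.0, 5.0, 4.0, 0.0 L/s; ΣQ_DR = 250.0 L/s.
V = ΣQ_DR · Δt = 250.0 × 900 s = 2.250 × 10^5 L.
Over A = 0.792 ha, depth = V / A = 28.4 mm.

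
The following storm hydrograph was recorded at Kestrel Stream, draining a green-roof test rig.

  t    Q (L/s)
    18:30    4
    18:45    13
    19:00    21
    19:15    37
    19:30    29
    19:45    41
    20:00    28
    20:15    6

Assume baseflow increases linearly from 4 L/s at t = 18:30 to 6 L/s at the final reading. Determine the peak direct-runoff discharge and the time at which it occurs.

Q_p = 35.57 L/s at t = 19:45

Subtracting baseflow gives direct-runoff ordinates: 0.00, 8.71, 16.43, 32.14, 23.86, 35.57, 22.29, 0.00 L/s.
The maximum is 35.57 L/s, occurring at the reading for t = 19:45.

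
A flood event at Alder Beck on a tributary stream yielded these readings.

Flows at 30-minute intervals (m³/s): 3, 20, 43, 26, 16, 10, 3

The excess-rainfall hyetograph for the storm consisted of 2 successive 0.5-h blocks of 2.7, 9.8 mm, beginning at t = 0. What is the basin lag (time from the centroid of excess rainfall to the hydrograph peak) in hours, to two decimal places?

Centroid of excess rainfall: t_c = Σ P_i·t̄_i / ΣP_i = 0.6420 h (block centres at 0.25, 0.75 h).
Hydrograph peak occurs at t = 1 h, so basin lag t_L = 1 − 0.6420 = 0.36 h.

t_L ≈ 0.36 h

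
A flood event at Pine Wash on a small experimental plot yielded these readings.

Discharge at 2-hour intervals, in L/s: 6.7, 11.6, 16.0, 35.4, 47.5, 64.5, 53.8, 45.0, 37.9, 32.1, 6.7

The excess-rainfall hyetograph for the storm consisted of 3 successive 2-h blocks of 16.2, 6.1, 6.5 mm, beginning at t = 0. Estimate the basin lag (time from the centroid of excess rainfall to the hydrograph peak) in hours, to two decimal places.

t_L ≈ 7.67 h

Centroid of excess rainfall: t_c = Σ P_i·t̄_i / ΣP_i = 2.3264 h (block centres at 1, 3, 5 h).
Hydrograph peak occurs at t = 10 h, so basin lag t_L = 10 − 2.3264 = 7.67 h.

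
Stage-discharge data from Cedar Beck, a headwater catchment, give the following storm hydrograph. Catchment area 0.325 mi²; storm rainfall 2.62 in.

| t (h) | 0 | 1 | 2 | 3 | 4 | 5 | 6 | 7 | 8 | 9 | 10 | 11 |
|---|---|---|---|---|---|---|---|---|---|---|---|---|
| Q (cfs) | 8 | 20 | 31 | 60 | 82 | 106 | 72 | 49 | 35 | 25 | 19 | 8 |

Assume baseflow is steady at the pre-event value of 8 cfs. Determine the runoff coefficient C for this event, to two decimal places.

ΣQ_DR = 419.0 cfs; V = ΣQ_DR·Δt = 1.508 × 10^6 ft³.
Runoff depth d = V / A = 1.998 in.
C = d / P = 1.998 / 2.62 = 0.76.

C ≈ 0.76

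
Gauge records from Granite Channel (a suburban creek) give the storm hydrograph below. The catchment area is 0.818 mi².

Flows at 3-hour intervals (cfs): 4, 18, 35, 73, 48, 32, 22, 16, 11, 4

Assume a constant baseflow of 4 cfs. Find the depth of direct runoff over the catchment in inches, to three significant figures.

d ≈ 1.27 in

Direct runoff: 0.0, 14.0, 31.0, 69.0, 44.0, 28.0, 18.0, 12.0, 7.0, 0.0 cfs; ΣQ_DR = 223.0 cfs.
V = ΣQ_DR · Δt = 223.0 × 10800 s = 2.408 × 10^6 ft³.
Over A = 0.818 mi², depth = V / A = 1.27 in.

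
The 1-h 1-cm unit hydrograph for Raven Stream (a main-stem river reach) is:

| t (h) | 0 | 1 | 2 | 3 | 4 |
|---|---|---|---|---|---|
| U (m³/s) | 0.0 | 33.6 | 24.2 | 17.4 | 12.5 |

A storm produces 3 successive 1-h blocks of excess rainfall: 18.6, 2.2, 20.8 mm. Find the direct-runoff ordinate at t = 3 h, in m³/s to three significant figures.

By discrete convolution, Q_j = Σ (P_i / 10 mm) · U_{j−i}.
At t = 3 h (j=3): Q = (18.6/10)·17.4 + (2.2/10)·24.2 + (20.8/10)·33.6 = 108 m³/s.

Q ≈ 108 m³/s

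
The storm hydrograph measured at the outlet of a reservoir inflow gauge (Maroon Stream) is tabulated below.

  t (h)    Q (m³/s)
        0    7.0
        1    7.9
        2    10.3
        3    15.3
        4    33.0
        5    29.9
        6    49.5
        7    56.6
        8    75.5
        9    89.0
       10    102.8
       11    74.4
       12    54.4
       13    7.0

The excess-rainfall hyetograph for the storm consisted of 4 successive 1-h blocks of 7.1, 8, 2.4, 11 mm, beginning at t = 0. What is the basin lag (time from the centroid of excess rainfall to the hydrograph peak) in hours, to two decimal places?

t_L ≈ 7.89 h

Centroid of excess rainfall: t_c = Σ P_i·t̄_i / ΣP_i = 2.1070 h (block centres at 0.5, 1.5, 2.5, 3.5 h).
Hydrograph peak occurs at t = 10 h, so basin lag t_L = 10 − 2.1070 = 7.89 h.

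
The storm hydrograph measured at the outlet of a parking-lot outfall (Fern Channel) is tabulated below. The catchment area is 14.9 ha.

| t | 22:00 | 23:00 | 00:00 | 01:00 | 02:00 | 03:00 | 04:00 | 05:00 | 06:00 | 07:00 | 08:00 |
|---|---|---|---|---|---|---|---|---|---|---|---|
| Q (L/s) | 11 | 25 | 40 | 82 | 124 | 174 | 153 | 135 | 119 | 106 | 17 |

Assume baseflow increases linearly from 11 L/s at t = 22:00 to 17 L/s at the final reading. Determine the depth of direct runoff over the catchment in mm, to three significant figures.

d ≈ 20.1 mm

Direct runoff: 0.00, 13.40, 27.80, 69.20, 110.60, 160.00, 138.40, 119.80, 103.20, 89.60, 0.00 L/s; ΣQ_DR = 832.0 L/s.
V = ΣQ_DR · Δt = 832.0 × 3600 s = 2.995 × 10^6 L.
Over A = 14.9 ha, depth = V / A = 20.1 mm.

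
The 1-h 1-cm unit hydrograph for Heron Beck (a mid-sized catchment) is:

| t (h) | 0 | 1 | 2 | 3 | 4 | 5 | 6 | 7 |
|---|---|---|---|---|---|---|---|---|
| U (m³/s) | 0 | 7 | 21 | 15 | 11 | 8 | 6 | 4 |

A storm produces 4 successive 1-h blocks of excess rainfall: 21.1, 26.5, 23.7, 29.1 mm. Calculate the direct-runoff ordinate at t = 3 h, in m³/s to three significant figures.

Q ≈ 104 m³/s

By discrete convolution, Q_j = Σ (P_i / 10 mm) · U_{j−i}.
At t = 3 h (j=3): Q = (21.1/10)·15 + (26.5/10)·21 + (23.7/10)·7 + (29.1/10)·0 = 104 m³/s.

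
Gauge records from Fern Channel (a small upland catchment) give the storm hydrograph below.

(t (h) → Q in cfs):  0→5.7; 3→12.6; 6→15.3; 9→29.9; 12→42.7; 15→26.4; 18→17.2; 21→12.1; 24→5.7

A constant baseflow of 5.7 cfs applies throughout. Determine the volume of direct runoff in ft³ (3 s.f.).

V ≈ 1.26 × 10^6 ft³

Direct-runoff ordinates (Q − Q_b): 0.0, 6.9, 9.6, 24.2, 37.0, 20.7, 11.5, 6.4, 0.0 cfs.
ΣQ_DR = 116.3 cfs.
With Δt = 3 h = 10800 s, V = ΣQ_DR · Δt = 116.3 × 10800 = 1.26 × 10^6 ft³.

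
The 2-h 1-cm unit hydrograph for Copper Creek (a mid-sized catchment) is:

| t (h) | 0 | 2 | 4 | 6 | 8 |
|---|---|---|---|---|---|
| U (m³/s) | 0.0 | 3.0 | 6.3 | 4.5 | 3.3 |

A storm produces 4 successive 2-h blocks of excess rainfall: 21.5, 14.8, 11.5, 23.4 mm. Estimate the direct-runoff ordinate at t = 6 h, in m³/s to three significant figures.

Q ≈ 22.4 m³/s

By discrete convolution, Q_j = Σ (P_i / 10 mm) · U_{j−i}.
At t = 6 h (j=3): Q = (21.5/10)·4.5 + (14.8/10)·6.3 + (11.5/10)·3.0 + (23.4/10)·0.0 = 22.4 m³/s.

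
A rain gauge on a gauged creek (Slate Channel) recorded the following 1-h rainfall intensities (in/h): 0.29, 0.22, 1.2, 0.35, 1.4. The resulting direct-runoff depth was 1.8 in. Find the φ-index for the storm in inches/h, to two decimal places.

φ ≈ 0.40 in/h

Only the 2 blocks with intensity above φ contribute runoff: 1.2, 1.4 in/h.
Σ(I−φ)·Δt = d  ⇒  (1.2+1.4 − 2φ)·1 = 1.8
φ = (2.600 − 1.8/1) / 2 = 0.40 in/h.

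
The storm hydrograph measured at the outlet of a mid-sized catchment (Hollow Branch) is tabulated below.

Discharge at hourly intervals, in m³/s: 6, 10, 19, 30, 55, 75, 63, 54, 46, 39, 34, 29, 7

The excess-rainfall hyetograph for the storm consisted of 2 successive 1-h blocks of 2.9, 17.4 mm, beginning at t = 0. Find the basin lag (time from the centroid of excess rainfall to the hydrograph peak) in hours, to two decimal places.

Centroid of excess rainfall: t_c = Σ P_i·t̄_i / ΣP_i = 1.3571 h (block centres at 0.5, 1.5 h).
Hydrograph peak occurs at t = 5 h, so basin lag t_L = 5 − 1.3571 = 3.64 h.

t_L ≈ 3.64 h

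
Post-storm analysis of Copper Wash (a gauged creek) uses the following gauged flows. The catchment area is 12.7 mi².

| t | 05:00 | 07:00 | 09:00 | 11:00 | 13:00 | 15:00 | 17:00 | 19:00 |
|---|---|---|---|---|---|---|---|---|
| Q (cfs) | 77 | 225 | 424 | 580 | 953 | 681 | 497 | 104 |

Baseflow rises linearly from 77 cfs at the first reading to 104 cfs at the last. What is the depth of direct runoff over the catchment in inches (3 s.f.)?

Direct runoff: 0.00, 144.14, 339.29, 491.43, 860.57, 584.71, 396.86, 0.00 cfs; ΣQ_DR = 2817 cfs.
V = ΣQ_DR · Δt = 2817 × 7200 s = 2.028 × 10^7 ft³.
Over A = 12.7 mi², depth = V / A = 0.687 in.

d ≈ 0.687 in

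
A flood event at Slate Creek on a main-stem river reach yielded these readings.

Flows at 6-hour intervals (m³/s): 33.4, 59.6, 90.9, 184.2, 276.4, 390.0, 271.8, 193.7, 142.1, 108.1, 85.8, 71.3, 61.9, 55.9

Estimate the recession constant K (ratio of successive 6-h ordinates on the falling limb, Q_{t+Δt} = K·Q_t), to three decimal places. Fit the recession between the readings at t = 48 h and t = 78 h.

K ≈ 0.830

Using the recession-limb readings at t = 48 h and t = 78 h: Q falls from 142.1 to 55.9 m³/s over 5 intervals.
K = (Q₂/Q₁)^(1/5) = (55.9/142.1)^(1/5) = 0.830.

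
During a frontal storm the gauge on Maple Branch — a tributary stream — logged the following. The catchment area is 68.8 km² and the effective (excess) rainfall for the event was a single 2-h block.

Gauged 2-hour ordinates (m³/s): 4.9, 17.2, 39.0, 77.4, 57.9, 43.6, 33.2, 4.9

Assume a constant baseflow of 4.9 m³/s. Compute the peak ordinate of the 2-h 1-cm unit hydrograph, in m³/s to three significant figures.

Direct runoff: 0.0, 12.3, 34.1, 72.5, 53.0, 38.7, 28.3, 0.0 m³/s; ΣQ_DR = 238.9 m³/s, peak = 72.5 m³/s.
Runoff depth d = ΣQ_DR·Δt / A = 238.9 × 7200 / (68.8 km²) = 25.00 mm.
The 1-cm UH is the DRH scaled by (10 mm)/d, so U_p = 72.5 × 10/25.00 = 29.0 m³/s.

U_p ≈ 29.0 m³/s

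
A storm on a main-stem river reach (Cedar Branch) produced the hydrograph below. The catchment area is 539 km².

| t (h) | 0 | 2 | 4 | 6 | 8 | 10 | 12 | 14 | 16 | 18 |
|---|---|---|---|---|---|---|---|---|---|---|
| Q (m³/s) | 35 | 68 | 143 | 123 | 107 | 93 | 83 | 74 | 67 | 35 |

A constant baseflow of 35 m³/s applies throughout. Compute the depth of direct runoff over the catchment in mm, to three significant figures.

Direct runoff: 0.0, 33.0, 108.0, 88.0, 72.0, 58.0, 48.0, 39.0, 32.0, 0.0 m³/s; ΣQ_DR = 478.0 m³/s.
V = ΣQ_DR · Δt = 478.0 × 7200 s = 3.442 × 10^6 m³.
Over A = 539 km², depth = V / A = 6.39 mm.

d ≈ 6.39 mm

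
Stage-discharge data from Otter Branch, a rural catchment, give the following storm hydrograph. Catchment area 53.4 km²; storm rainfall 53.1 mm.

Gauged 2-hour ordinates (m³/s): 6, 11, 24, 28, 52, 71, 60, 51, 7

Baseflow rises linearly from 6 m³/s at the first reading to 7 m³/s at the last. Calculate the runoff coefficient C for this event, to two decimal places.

C ≈ 0.64

ΣQ_DR = 251.5 m³/s; V = ΣQ_DR·Δt = 1.811 × 10^6 m³.
Runoff depth d = V / A = 33.91 mm.
C = d / P = 33.91 / 53.1 = 0.64.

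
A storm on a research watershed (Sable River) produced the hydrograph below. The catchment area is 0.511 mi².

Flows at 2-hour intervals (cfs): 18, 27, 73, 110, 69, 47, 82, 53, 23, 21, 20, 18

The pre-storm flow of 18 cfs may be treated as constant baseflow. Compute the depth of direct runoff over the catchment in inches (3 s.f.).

Direct runoff: 0.0, 9.0, 55.0, 92.0, 51.0, 29.0, 64.0, 35.0, 5.0, 3.0, 2.0, 0.0 cfs; ΣQ_DR = 345.0 cfs.
V = ΣQ_DR · Δt = 345.0 × 7200 s = 2.484 × 10^6 ft³.
Over A = 0.511 mi², depth = V / A = 2.09 in.

d ≈ 2.09 in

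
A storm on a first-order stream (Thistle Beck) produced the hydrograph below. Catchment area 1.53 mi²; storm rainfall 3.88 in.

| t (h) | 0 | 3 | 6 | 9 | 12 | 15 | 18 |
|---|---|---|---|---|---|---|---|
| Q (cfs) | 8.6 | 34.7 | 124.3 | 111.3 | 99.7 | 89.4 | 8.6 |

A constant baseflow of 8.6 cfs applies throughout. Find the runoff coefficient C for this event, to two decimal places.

C ≈ 0.33

ΣQ_DR = 416.4 cfs; V = ΣQ_DR·Δt = 4.497 × 10^6 ft³.
Runoff depth d = V / A = 1.265 in.
C = d / P = 1.265 / 3.88 = 0.33.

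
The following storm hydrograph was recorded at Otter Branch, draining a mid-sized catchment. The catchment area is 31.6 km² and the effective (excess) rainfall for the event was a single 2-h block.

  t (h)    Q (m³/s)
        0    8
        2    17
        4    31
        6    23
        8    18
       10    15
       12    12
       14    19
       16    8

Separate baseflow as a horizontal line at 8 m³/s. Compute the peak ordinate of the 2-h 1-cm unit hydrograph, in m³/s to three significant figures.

Direct runoff: 0.0, 9.0, 23.0, 15.0, 10.0, 7.0, 4.0, 11.0, 0.0 m³/s; ΣQ_DR = 79.00 m³/s, peak = 23.0 m³/s.
Runoff depth d = ΣQ_DR·Δt / A = 79.00 × 7200 / (31.6 km²) = 18.00 mm.
The 1-cm UH is the DRH scaled by (10 mm)/d, so U_p = 23.0 × 10/18.00 = 12.8 m³/s.

U_p ≈ 12.8 m³/s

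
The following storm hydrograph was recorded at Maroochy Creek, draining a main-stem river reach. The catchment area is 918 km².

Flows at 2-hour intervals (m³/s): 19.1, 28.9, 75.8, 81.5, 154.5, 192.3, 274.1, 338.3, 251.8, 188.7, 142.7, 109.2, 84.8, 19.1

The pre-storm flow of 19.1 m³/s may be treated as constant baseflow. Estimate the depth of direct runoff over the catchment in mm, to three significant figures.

d ≈ 13.3 mm

Direct runoff: 0.0, 9.8, 56.7, 62.4, 135.4, 173.2, 255.0, 319.2, 232.7, 169.6, 123.6, 90.1, 65.7, 0.0 m³/s; ΣQ_DR = 1693 m³/s.
V = ΣQ_DR · Δt = 1693 × 7200 s = 1.219 × 10^7 m³.
Over A = 918 km², depth = V / A = 13.3 mm.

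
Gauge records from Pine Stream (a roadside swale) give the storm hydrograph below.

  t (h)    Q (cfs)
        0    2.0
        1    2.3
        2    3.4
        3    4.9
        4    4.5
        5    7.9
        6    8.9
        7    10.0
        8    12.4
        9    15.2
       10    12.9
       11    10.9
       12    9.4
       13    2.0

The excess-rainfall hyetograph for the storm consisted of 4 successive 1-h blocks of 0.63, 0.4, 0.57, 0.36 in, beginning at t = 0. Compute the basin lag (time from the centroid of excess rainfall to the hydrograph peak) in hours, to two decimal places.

Centroid of excess rainfall: t_c = Σ P_i·t̄_i / ΣP_i = 1.8367 h (block centres at 0.5, 1.5, 2.5, 3.5 h).
Hydrograph peak occurs at t = 9 h, so basin lag t_L = 9 − 1.8367 = 7.16 h.

t_L ≈ 7.16 h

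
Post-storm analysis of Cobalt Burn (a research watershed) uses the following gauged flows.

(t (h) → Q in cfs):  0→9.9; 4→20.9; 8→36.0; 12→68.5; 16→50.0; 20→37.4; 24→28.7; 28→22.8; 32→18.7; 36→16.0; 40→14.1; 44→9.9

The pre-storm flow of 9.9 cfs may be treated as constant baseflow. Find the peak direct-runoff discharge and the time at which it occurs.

Q_p = 58.6 cfs at t = 12 h

Subtracting baseflow gives direct-runoff ordinates: 0.0, 11.0, 26.1, 58.6, 40.1, 27.5, 18.8, 12.9, 8.8, 6.1, 4.2, 0.0 cfs.
The maximum is 58.6 cfs, occurring at the reading for t = 12 h.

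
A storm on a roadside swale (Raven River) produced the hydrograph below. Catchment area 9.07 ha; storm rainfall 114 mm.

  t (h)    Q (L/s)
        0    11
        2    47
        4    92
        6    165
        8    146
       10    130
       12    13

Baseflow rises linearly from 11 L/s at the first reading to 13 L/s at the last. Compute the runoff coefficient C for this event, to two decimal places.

C ≈ 0.36

ΣQ_DR = 520.0 L/s; V = ΣQ_DR·Δt = 3.744 × 10^6 L.
Runoff depth d = V / A = 41.28 mm.
C = d / P = 41.28 / 114 = 0.36.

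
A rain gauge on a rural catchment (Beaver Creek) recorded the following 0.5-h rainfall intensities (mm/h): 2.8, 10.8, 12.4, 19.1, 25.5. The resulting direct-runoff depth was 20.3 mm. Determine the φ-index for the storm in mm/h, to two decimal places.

Only the 4 blocks with intensity above φ contribute runoff: 10.8, 12.4, 19.1, 25.5 mm/h.
Σ(I−φ)·Δt = d  ⇒  (10.8+12.4+19.1+25.5 − 4φ)·0.5 = 20.3
φ = (67.80 − 20.3/0.5) / 4 = 6.80 mm/h.

φ ≈ 6.80 mm/h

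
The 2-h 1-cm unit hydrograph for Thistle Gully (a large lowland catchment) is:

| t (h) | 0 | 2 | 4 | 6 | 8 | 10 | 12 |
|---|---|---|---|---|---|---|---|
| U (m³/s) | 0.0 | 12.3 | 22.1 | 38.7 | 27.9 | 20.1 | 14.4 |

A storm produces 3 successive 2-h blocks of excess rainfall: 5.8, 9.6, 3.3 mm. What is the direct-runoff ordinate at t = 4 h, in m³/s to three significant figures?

Q ≈ 24.6 m³/s

By discrete convolution, Q_j = Σ (P_i / 10 mm) · U_{j−i}.
At t = 4 h (j=2): Q = (5.8/10)·22.1 + (9.6/10)·12.3 + (3.3/10)·0.0 = 24.6 m³/s.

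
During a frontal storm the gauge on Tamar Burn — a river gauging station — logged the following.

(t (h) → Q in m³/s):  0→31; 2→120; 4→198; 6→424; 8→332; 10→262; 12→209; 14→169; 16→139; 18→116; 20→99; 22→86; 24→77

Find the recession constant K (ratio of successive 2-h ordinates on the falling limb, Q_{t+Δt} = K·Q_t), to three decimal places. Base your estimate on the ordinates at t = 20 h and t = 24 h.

K ≈ 0.882

Using the recession-limb readings at t = 20 h and t = 24 h: Q falls from 99 to 77 m³/s over 2 intervals.
K = (Q₂/Q₁)^(1/2) = (77/99)^(1/2) = 0.882.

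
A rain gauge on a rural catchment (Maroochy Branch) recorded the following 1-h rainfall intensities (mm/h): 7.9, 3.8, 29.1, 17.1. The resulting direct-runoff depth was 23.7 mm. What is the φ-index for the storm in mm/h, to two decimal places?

Only the 2 blocks with intensity above φ contribute runoff: 29.1, 17.1 mm/h.
Σ(I−φ)·Δt = d  ⇒  (29.1+17.1 − 2φ)·1 = 23.7
φ = (46.20 − 23.7/1) / 2 = 11.25 mm/h.

φ ≈ 11.25 mm/h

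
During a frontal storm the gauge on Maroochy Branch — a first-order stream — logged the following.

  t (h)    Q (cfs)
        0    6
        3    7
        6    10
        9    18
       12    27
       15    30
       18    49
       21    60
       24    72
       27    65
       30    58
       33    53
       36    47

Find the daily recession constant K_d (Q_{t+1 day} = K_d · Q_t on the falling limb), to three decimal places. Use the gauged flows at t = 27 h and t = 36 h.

K_d ≈ 0.421

Between t = 27 h and t = 36 h the flow falls from 65 to 47 cfs over 3×3 h = 9 h.
Per-interval ratio K = (47/65)^(1/3) = 0.8976; K_d = K^(24/3) = 0.421.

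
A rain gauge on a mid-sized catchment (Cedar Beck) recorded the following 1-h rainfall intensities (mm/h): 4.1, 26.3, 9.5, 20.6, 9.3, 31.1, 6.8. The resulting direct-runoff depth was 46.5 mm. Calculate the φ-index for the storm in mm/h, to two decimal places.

Only the 3 blocks with intensity above φ contribute runoff: 26.3, 20.6, 31.1 mm/h.
Σ(I−φ)·Δt = d  ⇒  (26.3+20.6+31.1 − 3φ)·1 = 46.5
φ = (78.00 − 46.5/1) / 3 = 10.50 mm/h.

φ ≈ 10.50 mm/h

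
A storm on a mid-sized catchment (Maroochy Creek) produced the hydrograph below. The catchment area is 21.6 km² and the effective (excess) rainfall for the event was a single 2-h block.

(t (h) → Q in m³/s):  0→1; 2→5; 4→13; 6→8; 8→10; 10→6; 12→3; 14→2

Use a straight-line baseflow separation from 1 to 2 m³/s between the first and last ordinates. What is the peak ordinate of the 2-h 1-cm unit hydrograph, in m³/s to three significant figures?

Direct runoff: 0.00, 3.86, 11.71, 6.57, 8.43, 4.29, 1.14, 0.00 m³/s; ΣQ_DR = 36.00 m³/s, peak = 11.71 m³/s.
Runoff depth d = ΣQ_DR·Δt / A = 36.00 × 7200 / (21.6 km²) = 12.00 mm.
The 1-cm UH is the DRH scaled by (10 mm)/d, so U_p = 11.71 × 10/12.00 = 9.76 m³/s.

U_p ≈ 9.76 m³/s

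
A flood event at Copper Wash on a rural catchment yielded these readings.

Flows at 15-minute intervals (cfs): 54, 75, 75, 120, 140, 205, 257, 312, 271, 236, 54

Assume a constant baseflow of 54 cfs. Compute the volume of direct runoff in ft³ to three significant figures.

V ≈ 1.08 × 10^6 ft³

Direct-runoff ordinates (Q − Q_b): 0.0, 21.0, 21.0, 66.0, 86.0, 151.0, 203.0, 258.0, 217.0, 182.0, 0.0 cfs.
ΣQ_DR = 1205 cfs.
With Δt = 0.25 h = 900 s, V = ΣQ_DR · Δt = 1205 × 900 = 1.08 × 10^6 ft³.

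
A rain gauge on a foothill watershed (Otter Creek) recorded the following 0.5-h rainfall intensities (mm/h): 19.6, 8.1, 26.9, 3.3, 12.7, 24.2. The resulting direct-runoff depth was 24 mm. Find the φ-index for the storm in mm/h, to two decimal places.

Only the 4 blocks with intensity above φ contribute runoff: 19.6, 26.9, 12.7, 24.2 mm/h.
Σ(I−φ)·Δt = d  ⇒  (19.6+26.9+12.7+24.2 − 4φ)·0.5 = 24
φ = (83.40 − 24/0.5) / 4 = 8.85 mm/h.

φ ≈ 8.85 mm/h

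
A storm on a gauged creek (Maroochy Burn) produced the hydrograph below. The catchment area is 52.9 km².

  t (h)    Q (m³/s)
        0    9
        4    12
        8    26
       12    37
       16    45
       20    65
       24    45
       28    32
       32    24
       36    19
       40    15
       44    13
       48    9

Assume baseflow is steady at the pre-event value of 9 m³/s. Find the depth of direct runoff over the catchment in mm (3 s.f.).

d ≈ 63.7 mm

Direct runoff: 0.0, 3.0, 17.0, 28.0, 36.0, 56.0, 36.0, 23.0, 15.0, 10.0, 6.0, 4.0, 0.0 m³/s; ΣQ_DR = 234.0 m³/s.
V = ΣQ_DR · Δt = 234.0 × 14400 s = 3.370 × 10^6 m³.
Over A = 52.9 km², depth = V / A = 63.7 mm.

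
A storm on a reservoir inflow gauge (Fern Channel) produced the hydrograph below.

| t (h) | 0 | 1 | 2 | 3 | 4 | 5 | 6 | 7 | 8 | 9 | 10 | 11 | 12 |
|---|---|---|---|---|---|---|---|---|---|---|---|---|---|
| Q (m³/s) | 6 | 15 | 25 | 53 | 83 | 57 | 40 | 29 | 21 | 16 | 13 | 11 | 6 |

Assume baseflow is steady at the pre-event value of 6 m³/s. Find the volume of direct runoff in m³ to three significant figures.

Direct-runoff ordinates (Q − Q_b): 0.0, 9.0, 19.0, 47.0, 77.0, 51.0, 34.0, 23.0, 15.0, 10.0, 7.0, 5.0, 0.0 m³/s.
ΣQ_DR = 297.0 m³/s.
With Δt = 1 h = 3600 s, V = ΣQ_DR · Δt = 297.0 × 3600 = 1.07 × 10^6 m³.

V ≈ 1.07 × 10^6 m³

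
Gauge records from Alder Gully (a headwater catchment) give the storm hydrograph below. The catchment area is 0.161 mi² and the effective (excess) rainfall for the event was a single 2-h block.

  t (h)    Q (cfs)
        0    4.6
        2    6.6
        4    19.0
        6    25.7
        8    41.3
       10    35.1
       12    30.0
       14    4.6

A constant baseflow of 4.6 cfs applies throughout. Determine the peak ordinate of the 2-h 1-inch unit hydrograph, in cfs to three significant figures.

Direct runoff: 0.0, 2.0, 14.4, 21.1, 36.7, 30.5, 25.4, 0.0 cfs; ΣQ_DR = 130.1 cfs, peak = 36.7 cfs.
Runoff depth d = ΣQ_DR·Δt / A = 130.1 × 7200 / (0.161 mi²) = 2.504 in.
The 1-inch UH is the DRH scaled by (1 in)/d, so U_p = 36.7 × 1/2.504 = 14.7 cfs.

U_p ≈ 14.7 cfs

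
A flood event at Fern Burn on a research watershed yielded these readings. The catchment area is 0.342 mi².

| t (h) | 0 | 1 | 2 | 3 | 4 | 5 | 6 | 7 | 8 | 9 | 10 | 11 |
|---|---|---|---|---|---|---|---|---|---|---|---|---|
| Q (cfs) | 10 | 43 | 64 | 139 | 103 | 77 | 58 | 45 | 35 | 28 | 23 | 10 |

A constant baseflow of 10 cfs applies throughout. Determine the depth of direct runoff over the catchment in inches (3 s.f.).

d ≈ 2.33 in

Direct runoff: 0.0, 33.0, 54.0, 129.0, 93.0, 67.0, 48.0, 35.0, 25.0, 18.0, 13.0, 0.0 cfs; ΣQ_DR = 515.0 cfs.
V = ΣQ_DR · Δt = 515.0 × 3600 s = 1.854 × 10^6 ft³.
Over A = 0.342 mi², depth = V / A = 2.33 in.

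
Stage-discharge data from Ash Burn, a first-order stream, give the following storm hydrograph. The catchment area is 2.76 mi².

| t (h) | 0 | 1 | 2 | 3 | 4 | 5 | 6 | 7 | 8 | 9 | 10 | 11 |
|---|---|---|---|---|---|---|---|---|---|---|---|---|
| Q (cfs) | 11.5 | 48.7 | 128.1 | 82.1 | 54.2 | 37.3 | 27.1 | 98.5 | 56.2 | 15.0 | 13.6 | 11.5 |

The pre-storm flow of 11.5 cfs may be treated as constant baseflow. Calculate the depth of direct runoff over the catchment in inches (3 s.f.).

Direct runoff: 0.0, 37.2, 116.6, 70.6, 42.7, 25.8, 15.6, 87.0, 44.7, 3.5, 2.1, 0.0 cfs; ΣQ_DR = 445.8 cfs.
V = ΣQ_DR · Δt = 445.8 × 3600 s = 1.605 × 10^6 ft³.
Over A = 2.76 mi², depth = V / A = 0.250 in.

d ≈ 0.250 in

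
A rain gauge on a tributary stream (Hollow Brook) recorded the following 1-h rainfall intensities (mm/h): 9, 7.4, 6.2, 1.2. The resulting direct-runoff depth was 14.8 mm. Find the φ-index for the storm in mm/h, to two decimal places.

φ ≈ 2.60 mm/h

Only the 3 blocks with intensity above φ contribute runoff: 9, 7.4, 6.2 mm/h.
Σ(I−φ)·Δt = d  ⇒  (9+7.4+6.2 − 3φ)·1 = 14.8
φ = (22.60 − 14.8/1) / 3 = 2.60 mm/h.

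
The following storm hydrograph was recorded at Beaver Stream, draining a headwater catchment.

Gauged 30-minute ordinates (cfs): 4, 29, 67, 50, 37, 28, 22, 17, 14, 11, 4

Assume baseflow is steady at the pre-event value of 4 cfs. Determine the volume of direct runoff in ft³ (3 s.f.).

V ≈ 4.30 × 10^5 ft³

Direct-runoff ordinates (Q − Q_b): 0.0, 25.0, 63.0, 46.0, 33.0, 24.0, 18.0, 13.0, 10.0, 7.0, 0.0 cfs.
ΣQ_DR = 239.0 cfs.
With Δt = 0.5 h = 1800 s, V = ΣQ_DR · Δt = 239.0 × 1800 = 4.30 × 10^5 ft³.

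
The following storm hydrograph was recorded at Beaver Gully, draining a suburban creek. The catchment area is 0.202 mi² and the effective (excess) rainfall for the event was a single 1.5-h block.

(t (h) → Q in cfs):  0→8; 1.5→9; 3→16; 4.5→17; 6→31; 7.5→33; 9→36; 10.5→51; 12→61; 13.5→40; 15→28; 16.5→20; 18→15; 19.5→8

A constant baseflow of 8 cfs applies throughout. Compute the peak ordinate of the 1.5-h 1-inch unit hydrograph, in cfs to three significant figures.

U_p ≈ 17.6 cfs

Direct runoff: 0.0, 1.0, 8.0, 9.0, 23.0, 25.0, 28.0, 43.0, 53.0, 32.0, 20.0, 12.0, 7.0, 0.0 cfs; ΣQ_DR = 261.0 cfs, peak = 53.0 cfs.
Runoff depth d = ΣQ_DR·Δt / A = 261.0 × 5400 / (0.202 mi²) = 3.003 in.
The 1-inch UH is the DRH scaled by (1 in)/d, so U_p = 53.0 × 1/3.003 = 17.6 cfs.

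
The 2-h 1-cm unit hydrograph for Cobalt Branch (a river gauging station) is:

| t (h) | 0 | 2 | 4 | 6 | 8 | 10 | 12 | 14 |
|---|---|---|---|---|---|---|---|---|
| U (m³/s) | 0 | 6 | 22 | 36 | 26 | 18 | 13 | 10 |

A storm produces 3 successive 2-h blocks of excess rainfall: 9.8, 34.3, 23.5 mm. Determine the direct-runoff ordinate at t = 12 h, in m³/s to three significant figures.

By discrete convolution, Q_j = Σ (P_i / 10 mm) · U_{j−i}.
At t = 12 h (j=6): Q = (9.8/10)·13 + (34.3/10)·18 + (23.5/10)·26 = 136 m³/s.

Q ≈ 136 m³/s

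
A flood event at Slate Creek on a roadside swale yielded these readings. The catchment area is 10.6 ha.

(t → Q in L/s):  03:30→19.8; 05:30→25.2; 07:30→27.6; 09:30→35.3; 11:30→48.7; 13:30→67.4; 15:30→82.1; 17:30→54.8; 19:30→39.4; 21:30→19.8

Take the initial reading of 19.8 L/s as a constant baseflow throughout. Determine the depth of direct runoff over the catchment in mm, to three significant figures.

Direct runoff: 0.0, 5.4, 7.8, 15.5, 28.9, 47.6, 62.3, 35.0, 19.6, 0.0 L/s; ΣQ_DR = 222.1 L/s.
V = ΣQ_DR · Δt = 222.1 × 7200 s = 1.599 × 10^6 L.
Over A = 10.6 ha, depth = V / A = 15.1 mm.

d ≈ 15.1 mm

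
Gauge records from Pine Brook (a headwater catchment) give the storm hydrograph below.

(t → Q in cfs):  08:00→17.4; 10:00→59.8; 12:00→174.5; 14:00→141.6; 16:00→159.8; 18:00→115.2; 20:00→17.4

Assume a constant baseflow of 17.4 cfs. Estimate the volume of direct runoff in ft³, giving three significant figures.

Direct-runoff ordinates (Q − Q_b): 0.0, 42.4, 157.1, 124.2, 142.4, 97.8, 0.0 cfs.
ΣQ_DR = 563.9 cfs.
With Δt = 2 h = 7200 s, V = ΣQ_DR · Δt = 563.9 × 7200 = 4.06 × 10^6 ft³.

V ≈ 4.06 × 10^6 ft³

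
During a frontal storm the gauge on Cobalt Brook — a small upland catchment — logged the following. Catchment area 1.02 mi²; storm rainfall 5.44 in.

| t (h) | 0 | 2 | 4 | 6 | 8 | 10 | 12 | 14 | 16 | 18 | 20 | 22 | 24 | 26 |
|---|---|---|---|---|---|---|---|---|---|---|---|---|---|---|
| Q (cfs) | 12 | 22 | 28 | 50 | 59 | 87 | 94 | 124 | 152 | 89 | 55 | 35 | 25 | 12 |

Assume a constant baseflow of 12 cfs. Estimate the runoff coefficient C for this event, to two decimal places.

ΣQ_DR = 676.0 cfs; V = ΣQ_DR·Δt = 4.867 × 10^6 ft³.
Runoff depth d = V / A = 2.054 in.
C = d / P = 2.054 / 5.44 = 0.38.

C ≈ 0.38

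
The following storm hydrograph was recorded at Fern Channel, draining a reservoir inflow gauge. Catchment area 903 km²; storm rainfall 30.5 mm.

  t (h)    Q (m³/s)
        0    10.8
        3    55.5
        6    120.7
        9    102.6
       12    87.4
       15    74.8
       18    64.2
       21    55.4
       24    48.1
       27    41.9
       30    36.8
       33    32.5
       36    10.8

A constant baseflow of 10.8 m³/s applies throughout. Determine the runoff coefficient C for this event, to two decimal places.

ΣQ_DR = 601.1 m³/s; V = ΣQ_DR·Δt = 6.492 × 10^6 m³.
Runoff depth d = V / A = 7.189 mm.
C = d / P = 7.189 / 30.5 = 0.24.

C ≈ 0.24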